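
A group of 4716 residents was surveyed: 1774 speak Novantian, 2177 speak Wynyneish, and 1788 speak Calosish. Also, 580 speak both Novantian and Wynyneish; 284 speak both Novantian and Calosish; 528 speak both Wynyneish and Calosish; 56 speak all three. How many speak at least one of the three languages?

By inclusion–exclusion:
|at least one| = 1774 + 2177 + 1788 − 580 − 284 − 528 + 56 = 4403

4403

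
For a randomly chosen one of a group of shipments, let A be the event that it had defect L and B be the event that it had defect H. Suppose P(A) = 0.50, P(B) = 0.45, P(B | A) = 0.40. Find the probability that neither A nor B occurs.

0.25

P(A ∩ B) = P(A)·P(B|A) = 0.50 × 0.40 = 0.20
By inclusion-exclusion,
P(A ∪ B) = 0.50 + 0.45 − 0.20 = 0.75
P(none) = 1 − 0.75 = 0.25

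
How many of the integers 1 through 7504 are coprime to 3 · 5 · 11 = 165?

3639

Apply inclusion-exclusion:
2501 + 1500 + 682 − 500 − 227 − 136 + 45 = 3865
7504 − 3865 = 3639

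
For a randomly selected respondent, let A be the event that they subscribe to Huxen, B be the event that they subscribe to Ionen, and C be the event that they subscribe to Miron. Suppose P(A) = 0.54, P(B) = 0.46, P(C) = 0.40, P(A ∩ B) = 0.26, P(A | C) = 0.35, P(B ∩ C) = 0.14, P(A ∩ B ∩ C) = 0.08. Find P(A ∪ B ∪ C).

P(A ∩ C) = P(C)·P(A|C) = 0.40 × 0.35 = 0.14
By inclusion–exclusion:
P(A ∪ B ∪ C) = 0.54 + 0.46 + 0.40 − 0.26 − 0.14 − 0.14 + 0.08 = 0.94

0.94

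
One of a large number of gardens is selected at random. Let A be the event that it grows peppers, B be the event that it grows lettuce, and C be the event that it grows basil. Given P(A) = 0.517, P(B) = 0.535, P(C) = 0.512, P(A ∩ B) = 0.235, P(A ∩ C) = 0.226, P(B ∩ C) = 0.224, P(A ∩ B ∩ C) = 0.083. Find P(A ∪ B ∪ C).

0.962

P(A ∪ B ∪ C) = 0.517 + 0.535 + 0.512 − 0.235 − 0.226 − 0.224 + 0.083 = 0.962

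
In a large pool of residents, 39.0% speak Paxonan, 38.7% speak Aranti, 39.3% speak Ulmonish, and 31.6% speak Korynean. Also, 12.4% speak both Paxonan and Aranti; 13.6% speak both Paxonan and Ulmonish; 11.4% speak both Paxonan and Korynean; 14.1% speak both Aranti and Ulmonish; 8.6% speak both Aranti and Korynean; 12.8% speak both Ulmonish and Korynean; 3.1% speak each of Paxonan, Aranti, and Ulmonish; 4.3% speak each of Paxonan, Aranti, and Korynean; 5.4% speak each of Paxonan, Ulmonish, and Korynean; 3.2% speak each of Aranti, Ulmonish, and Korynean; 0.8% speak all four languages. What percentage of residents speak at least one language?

90.9%

P(≥1) = 39.0 + 38.7 + 39.3 + 31.6 − 12.4 − 13.6 − 11.4 − 14.1 − 8.6 − 12.8 + 3.1 + 4.3 + 5.4 + 3.2 − 0.8 = 90.9%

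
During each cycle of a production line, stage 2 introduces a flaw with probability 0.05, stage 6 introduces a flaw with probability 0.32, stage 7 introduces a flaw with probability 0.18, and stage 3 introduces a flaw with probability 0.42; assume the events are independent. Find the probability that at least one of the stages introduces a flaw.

0.6927624

P(none) = (1 − 0.05) × (1 − 0.32) × (1 − 0.18) × (1 − 0.42) = 0.95 × 0.68 × 0.82 × 0.58 = 0.3072376
P(at least one) = 1 − 0.3072376 = 0.6927624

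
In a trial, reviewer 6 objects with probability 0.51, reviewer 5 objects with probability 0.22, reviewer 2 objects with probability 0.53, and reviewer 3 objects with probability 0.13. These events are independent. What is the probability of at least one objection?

0.84371842

P(none) = (1 − 0.51) × (1 − 0.22) × (1 − 0.53) × (1 − 0.13) = 0.49 × 0.78 × 0.47 × 0.87 = 0.15628158
P(at least one) = 1 − 0.15628158 = 0.84371842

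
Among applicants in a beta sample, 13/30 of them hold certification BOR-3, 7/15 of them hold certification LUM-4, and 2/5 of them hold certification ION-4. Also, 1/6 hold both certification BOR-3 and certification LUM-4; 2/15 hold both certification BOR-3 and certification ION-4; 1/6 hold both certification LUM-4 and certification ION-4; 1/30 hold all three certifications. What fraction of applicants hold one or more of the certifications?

13/15

Using inclusion–exclusion:
P(at least one) = 13/30 + 7/15 + 2/5 − 1/6 − 2/15 − 1/6 + 1/30 = 13/15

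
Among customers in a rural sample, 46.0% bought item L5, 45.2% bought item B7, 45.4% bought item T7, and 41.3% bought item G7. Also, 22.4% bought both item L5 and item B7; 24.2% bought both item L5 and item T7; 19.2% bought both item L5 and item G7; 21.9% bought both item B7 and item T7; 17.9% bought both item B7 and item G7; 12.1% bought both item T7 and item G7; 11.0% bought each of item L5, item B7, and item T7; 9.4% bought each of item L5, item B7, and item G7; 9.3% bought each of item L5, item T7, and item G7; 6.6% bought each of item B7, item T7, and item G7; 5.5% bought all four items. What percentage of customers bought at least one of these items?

91.0%

Apply inclusion-exclusion:
P(≥1) = 46.0 + 45.2 + 45.4 + 41.3 − 22.4 − 24.2 − 19.2 − 21.9 − 17.9 − 12.1 + 11.0 + 9.4 + 9.3 + 6.6 − 5.5 = 91.0%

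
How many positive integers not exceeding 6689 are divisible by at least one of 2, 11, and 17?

⌊6689/2⌋ + ⌊6689/11⌋ + ⌊6689/17⌋ − ⌊6689/22⌋ − ⌊6689/34⌋ − ⌊6689/187⌋ + ⌊6689/374⌋ = 3344 + 608 + 393 − 304 − 196 − 35 + 17 = 3827

3827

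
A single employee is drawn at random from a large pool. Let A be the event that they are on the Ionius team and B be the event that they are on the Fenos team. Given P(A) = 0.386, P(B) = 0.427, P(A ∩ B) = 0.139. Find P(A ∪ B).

0.674

Apply inclusion-exclusion:
P(A ∪ B) = 0.386 + 0.427 − 0.139 = 0.674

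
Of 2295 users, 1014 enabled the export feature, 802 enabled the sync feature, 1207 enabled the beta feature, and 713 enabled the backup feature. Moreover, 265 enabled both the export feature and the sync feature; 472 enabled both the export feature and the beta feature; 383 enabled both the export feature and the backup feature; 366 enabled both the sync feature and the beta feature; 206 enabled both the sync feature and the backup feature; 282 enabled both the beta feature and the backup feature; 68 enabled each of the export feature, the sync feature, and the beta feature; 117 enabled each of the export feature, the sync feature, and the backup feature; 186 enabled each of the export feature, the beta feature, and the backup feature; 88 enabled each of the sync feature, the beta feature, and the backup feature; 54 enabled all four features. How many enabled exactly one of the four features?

949

Using the inclusion–exclusion count for exactly one event:
|exactly one| = 1014 + 802 + 1207 + 713 − 2·265 − 2·472 − 2·383 − 2·366 − 2·206 − 2·282 + 3·68 + 3·117 + 3·186 + 3·88 − 4·54 = 949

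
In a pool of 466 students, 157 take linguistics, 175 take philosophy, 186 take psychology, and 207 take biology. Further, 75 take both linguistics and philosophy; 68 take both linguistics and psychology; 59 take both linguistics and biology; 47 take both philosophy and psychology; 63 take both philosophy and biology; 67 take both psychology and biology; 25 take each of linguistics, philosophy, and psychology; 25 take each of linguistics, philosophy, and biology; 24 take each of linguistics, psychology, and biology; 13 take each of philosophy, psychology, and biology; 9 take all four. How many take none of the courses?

42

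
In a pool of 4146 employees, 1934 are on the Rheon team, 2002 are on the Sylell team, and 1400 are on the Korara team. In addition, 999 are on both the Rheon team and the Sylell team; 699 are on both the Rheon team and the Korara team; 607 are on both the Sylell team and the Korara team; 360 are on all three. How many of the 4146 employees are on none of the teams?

755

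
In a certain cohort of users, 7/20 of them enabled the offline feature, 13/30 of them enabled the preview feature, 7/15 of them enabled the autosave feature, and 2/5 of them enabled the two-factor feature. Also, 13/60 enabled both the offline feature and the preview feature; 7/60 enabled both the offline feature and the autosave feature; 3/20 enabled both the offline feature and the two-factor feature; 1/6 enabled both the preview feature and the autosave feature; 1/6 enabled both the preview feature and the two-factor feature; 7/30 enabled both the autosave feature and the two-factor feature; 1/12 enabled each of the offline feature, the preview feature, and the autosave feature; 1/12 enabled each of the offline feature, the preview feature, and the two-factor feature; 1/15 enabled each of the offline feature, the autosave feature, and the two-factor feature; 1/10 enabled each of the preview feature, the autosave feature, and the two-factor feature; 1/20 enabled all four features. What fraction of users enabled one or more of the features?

P(at least one) = 7/20 + 13/30 + 7/15 + 2/5 − 13/60 − 7/60 − 3/20 − 1/6 − 1/6 − 7/30 + 1/12 + 1/12 + 1/15 + 1/10 − 1/20 = 53/60

53/60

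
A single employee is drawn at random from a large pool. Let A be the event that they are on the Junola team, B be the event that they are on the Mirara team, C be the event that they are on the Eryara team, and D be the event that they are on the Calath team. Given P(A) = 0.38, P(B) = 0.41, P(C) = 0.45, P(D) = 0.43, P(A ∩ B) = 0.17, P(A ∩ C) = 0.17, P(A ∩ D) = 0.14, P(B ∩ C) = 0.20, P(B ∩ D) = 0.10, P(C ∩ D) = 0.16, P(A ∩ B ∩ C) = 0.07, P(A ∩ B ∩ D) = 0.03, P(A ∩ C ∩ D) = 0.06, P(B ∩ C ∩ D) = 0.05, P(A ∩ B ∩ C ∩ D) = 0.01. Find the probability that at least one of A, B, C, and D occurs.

By inclusion–exclusion:
P(A ∪ B ∪ C ∪ D) = 0.38 + 0.41 + 0.45 + 0.43 − 0.17 − 0.17 − 0.14 − 0.20 − 0.10 − 0.16 + 0.07 + 0.03 + 0.06 + 0.05 − 0.01 = 0.93

0.93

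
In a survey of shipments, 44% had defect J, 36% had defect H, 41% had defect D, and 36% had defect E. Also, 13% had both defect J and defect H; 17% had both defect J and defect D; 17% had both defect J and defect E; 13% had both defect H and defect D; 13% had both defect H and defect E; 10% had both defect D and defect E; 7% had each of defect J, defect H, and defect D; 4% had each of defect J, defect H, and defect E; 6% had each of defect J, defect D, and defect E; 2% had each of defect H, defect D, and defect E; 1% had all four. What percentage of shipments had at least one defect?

92%

Apply inclusion-exclusion:
P(union) = 44 + 36 + 41 + 36 − 13 − 17 − 17 − 13 − 13 − 10 + 7 + 4 + 6 + 2 − 1 = 92%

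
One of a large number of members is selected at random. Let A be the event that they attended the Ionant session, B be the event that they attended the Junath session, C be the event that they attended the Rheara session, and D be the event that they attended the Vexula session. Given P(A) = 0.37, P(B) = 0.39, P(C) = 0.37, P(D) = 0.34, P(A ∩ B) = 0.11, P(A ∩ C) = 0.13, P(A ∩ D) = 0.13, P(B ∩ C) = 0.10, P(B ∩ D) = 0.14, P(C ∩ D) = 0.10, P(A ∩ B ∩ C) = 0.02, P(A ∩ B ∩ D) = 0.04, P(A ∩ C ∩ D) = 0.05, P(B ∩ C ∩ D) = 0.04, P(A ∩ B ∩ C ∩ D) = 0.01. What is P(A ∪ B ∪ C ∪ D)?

Apply inclusion-exclusion:
P(A ∪ B ∪ C ∪ D) = 0.37 + 0.39 + 0.37 + 0.34 − 0.11 − 0.13 − 0.13 − 0.10 − 0.14 − 0.10 + 0.02 + 0.04 + 0.05 + 0.04 − 0.01 = 0.90

0.90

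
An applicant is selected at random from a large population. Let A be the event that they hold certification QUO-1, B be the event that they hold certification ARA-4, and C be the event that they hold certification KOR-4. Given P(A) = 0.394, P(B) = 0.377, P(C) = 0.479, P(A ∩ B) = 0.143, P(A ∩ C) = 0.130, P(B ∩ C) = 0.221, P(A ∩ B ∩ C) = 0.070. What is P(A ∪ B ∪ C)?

By inclusion-exclusion,
P(A ∪ B ∪ C) = 0.394 + 0.377 + 0.479 − 0.143 − 0.130 − 0.221 + 0.070 = 0.826

0.826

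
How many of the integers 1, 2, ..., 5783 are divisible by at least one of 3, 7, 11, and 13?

3009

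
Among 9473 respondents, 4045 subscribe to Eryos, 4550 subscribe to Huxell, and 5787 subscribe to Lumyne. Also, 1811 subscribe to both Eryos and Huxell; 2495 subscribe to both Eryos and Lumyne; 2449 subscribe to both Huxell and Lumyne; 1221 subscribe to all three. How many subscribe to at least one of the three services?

8848

Apply inclusion-exclusion:
|at least one| = 4045 + 4550 + 5787 − 1811 − 2495 − 2449 + 1221 = 8848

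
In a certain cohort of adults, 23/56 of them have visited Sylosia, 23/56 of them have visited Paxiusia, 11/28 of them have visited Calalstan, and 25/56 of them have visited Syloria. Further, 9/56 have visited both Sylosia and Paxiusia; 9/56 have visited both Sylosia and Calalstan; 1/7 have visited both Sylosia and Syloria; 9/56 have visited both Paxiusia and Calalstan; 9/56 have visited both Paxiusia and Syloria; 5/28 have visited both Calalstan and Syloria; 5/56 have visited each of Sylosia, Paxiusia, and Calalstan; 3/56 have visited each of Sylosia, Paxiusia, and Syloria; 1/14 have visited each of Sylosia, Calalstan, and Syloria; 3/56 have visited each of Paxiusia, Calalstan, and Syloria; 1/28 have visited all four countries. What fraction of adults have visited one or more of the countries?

Inclusion–exclusion gives
P(≥1) = 23/56 + 23/56 + 11/28 + 25/56 − 9/56 − 9/56 − 1/7 − 9/56 − 9/56 − 5/28 + 5/56 + 3/56 + 1/14 + 3/56 − 1/28 = 13/14

13/14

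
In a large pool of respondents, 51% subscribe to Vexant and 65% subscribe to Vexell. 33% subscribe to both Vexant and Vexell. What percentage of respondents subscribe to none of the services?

17%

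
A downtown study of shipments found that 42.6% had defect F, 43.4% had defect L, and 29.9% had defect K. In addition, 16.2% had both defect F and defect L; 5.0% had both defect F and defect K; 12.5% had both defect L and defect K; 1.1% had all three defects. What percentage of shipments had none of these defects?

P(union) = 42.6 + 43.4 + 29.9 − 16.2 − 5.0 − 12.5 + 1.1 = 83.3%
P(none) = 100% − 83.3% = 16.7%

16.7%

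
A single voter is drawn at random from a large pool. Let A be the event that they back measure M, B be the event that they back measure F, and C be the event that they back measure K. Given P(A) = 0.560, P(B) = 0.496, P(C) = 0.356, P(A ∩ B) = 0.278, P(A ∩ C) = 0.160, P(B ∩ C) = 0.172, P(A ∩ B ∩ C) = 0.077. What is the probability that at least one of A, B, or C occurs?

0.879

Apply inclusion-exclusion:
P(A ∪ B ∪ C) = 0.560 + 0.496 + 0.356 − 0.278 − 0.160 − 0.172 + 0.077 = 0.879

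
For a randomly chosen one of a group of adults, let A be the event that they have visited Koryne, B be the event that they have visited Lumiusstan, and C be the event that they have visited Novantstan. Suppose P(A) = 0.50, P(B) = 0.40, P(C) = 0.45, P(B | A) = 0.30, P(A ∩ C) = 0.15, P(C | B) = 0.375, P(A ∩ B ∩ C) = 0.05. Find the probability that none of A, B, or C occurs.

P(A ∩ B) = P(A)·P(B|A) = 0.50 × 0.30 = 0.15
P(B ∩ C) = P(B)·P(C|B) = 0.40 × 0.375 = 0.15
By inclusion-exclusion,
P(A ∪ B ∪ C) = 0.50 + 0.40 + 0.45 − 0.15 − 0.15 − 0.15 + 0.05 = 0.95
P(none) = 1 − 0.95 = 0.05

0.05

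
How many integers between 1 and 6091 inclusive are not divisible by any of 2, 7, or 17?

2458

By inclusion-exclusion,
⌊6091/2⌋ + ⌊6091/7⌋ + ⌊6091/17⌋ − ⌊6091/14⌋ − ⌊6091/34⌋ − ⌊6091/119⌋ + ⌊6091/238⌋ = 3045 + 870 + 358 − 435 − 179 − 51 + 25 = 3633
6091 − 3633 = 2458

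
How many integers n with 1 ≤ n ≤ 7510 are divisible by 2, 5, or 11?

By inclusion-exclusion,
3755 + 1502 + 682 − 751 − 341 − 136 + 68 = 4779

4779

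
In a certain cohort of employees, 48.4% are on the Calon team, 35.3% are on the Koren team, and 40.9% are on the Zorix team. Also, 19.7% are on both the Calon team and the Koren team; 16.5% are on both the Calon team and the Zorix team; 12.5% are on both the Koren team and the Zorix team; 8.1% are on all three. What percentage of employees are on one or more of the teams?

84.0%

P(≥1) = 48.4 + 35.3 + 40.9 − 19.7 − 16.5 − 12.5 + 8.1 = 84.0%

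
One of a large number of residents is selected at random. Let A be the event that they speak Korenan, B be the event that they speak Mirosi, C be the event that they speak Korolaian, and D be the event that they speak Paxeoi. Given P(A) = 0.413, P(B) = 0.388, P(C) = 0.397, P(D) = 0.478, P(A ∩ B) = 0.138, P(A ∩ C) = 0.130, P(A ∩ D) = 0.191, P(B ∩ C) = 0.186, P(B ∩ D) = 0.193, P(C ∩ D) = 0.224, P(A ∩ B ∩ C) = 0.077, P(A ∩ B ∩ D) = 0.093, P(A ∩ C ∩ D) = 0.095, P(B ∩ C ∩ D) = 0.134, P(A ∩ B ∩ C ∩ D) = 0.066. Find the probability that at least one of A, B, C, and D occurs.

0.947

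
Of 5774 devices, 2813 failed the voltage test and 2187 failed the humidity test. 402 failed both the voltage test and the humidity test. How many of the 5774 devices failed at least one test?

|union| = 2813 + 2187 − 402 = 4598

4598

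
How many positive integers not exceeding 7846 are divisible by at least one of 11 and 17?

1133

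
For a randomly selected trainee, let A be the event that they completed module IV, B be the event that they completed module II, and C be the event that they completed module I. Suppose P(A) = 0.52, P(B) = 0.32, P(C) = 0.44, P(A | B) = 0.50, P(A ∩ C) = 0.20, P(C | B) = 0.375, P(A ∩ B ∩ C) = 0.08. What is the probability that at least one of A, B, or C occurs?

0.88

P(A ∩ B) = P(B)·P(A|B) = 0.32 × 0.50 = 0.16
P(B ∩ C) = P(B)·P(C|B) = 0.32 × 0.375 = 0.12
P(A ∪ B ∪ C) = 0.52 + 0.32 + 0.44 − 0.16 − 0.20 − 0.12 + 0.08 = 0.88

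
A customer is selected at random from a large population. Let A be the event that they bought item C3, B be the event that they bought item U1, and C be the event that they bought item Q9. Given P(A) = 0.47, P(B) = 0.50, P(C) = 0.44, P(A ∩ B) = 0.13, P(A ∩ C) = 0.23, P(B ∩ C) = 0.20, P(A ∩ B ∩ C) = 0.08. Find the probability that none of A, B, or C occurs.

0.07

Inclusion–exclusion gives
P(A ∪ B ∪ C) = 0.47 + 0.50 + 0.44 − 0.13 − 0.23 − 0.20 + 0.08 = 0.93
P(none) = 1 − 0.93 = 0.07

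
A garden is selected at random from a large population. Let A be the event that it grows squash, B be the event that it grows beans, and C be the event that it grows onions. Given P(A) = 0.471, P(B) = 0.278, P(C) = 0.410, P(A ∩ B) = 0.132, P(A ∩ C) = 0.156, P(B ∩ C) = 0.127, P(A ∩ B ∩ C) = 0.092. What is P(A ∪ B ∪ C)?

0.836

By inclusion–exclusion:
P(A ∪ B ∪ C) = 0.471 + 0.278 + 0.410 − 0.132 − 0.156 − 0.127 + 0.092 = 0.836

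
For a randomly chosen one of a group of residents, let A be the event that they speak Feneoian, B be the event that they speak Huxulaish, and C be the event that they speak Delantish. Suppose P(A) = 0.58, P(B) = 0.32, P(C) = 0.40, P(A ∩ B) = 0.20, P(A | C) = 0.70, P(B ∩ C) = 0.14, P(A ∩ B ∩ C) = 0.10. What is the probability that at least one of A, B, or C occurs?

0.78

P(A ∩ C) = P(C)·P(A|C) = 0.40 × 0.70 = 0.28
By inclusion-exclusion,
P(A ∪ B ∪ C) = 0.58 + 0.32 + 0.40 − 0.20 − 0.28 − 0.14 + 0.10 = 0.78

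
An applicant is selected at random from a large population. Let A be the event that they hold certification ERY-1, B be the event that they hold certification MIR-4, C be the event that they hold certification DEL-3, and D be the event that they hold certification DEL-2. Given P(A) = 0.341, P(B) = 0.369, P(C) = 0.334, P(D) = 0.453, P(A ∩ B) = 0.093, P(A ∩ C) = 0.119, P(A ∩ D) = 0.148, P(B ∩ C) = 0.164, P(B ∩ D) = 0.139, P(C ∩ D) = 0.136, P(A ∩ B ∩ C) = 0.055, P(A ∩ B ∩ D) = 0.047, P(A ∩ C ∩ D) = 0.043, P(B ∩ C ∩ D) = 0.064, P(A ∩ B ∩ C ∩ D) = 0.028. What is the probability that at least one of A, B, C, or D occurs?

By inclusion–exclusion:
P(A ∪ B ∪ C ∪ D) = 0.341 + 0.369 + 0.334 + 0.453 − 0.093 − 0.119 − 0.148 − 0.164 − 0.139 − 0.136 + 0.055 + 0.047 + 0.043 + 0.064 − 0.028 = 0.879

0.879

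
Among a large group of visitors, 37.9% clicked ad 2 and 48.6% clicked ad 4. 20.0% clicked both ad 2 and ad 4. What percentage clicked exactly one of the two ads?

46.5%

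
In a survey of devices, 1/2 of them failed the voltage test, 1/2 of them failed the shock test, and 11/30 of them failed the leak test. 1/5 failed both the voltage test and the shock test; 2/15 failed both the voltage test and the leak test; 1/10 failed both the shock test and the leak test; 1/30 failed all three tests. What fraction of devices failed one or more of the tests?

By inclusion–exclusion:
P(at least one) = 1/2 + 1/2 + 11/30 − 1/5 − 2/15 − 1/10 + 1/30 = 29/30

29/30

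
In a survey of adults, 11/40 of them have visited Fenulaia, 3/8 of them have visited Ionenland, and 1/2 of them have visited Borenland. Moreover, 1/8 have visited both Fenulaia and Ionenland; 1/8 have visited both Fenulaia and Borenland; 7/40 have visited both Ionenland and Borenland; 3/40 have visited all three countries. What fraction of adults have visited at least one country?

4/5

Apply inclusion-exclusion:
P(≥1) = 11/40 + 3/8 + 1/2 − 1/8 − 1/8 − 7/40 + 3/40 = 4/5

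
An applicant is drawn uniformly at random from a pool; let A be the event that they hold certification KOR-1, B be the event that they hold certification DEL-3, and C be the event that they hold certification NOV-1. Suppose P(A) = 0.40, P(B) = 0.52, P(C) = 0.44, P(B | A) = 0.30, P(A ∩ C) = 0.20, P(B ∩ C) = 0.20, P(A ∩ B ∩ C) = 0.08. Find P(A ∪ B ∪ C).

0.92

P(A ∩ B) = P(A)·P(B|A) = 0.40 × 0.30 = 0.12
By inclusion-exclusion,
P(A ∪ B ∪ C) = 0.40 + 0.52 + 0.44 − 0.12 − 0.20 − 0.20 + 0.08 = 0.92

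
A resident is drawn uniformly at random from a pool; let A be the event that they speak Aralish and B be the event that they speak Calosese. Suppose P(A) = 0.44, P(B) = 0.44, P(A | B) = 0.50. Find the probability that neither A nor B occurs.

P(A ∩ B) = P(B)·P(A|B) = 0.44 × 0.50 = 0.22
Using inclusion–exclusion:
P(A ∪ B) = 0.44 + 0.44 − 0.22 = 0.66
P(none) = 1 − 0.66 = 0.34

0.34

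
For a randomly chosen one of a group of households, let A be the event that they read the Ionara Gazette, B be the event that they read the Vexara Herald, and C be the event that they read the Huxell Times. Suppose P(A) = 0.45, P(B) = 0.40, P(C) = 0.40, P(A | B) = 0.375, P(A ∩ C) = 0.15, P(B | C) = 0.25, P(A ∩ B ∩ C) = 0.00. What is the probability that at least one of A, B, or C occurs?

0.85

P(A ∩ B) = P(B)·P(A|B) = 0.40 × 0.375 = 0.15
P(B ∩ C) = P(C)·P(B|C) = 0.40 × 0.25 = 0.10
P(A ∪ B ∪ C) = 0.45 + 0.40 + 0.40 − 0.15 − 0.15 − 0.10 + 0.00 = 0.85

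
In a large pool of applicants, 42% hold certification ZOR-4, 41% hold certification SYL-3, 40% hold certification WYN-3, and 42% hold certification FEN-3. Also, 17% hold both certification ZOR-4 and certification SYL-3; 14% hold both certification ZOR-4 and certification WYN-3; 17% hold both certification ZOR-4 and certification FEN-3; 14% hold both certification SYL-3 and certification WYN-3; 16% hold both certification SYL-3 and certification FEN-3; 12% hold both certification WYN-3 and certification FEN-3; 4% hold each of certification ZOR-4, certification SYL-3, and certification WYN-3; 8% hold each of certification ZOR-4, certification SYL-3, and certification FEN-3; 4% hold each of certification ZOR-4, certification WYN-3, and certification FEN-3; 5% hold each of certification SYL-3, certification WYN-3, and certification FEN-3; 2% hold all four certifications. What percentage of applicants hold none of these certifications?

6%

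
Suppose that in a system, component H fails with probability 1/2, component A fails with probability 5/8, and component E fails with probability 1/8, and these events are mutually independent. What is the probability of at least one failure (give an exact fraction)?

107/128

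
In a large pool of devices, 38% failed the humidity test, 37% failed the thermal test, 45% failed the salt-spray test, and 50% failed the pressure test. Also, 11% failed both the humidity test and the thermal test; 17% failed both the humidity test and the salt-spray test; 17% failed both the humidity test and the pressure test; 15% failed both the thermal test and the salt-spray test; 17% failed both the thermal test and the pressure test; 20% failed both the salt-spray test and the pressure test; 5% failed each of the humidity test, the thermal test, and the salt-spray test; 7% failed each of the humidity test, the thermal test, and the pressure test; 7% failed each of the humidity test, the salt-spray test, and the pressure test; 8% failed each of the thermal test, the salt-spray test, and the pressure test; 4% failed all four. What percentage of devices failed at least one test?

P(≥1) = 38 + 37 + 45 + 50 − 11 − 17 − 17 − 15 − 17 − 20 + 5 + 7 + 7 + 8 − 4 = 96%

96%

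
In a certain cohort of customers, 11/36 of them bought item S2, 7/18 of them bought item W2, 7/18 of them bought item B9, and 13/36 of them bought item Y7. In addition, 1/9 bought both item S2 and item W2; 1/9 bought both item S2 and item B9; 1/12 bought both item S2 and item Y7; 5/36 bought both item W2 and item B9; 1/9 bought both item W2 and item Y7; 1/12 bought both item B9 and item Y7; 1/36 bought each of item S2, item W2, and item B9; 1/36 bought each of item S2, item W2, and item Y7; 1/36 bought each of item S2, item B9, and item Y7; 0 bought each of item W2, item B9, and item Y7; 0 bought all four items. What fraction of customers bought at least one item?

8/9

P(at least one) = 11/36 + 7/18 + 7/18 + 13/36 − 1/9 − 1/9 − 1/12 − 5/36 − 1/9 − 1/12 + 1/36 + 1/36 + 1/36 + 0 − 0 = 8/9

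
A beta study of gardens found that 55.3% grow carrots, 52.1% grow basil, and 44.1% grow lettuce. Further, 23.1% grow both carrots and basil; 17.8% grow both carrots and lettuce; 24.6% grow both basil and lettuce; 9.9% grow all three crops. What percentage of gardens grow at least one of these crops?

P(≥1) = 55.3 + 52.1 + 44.1 − 23.1 − 17.8 − 24.6 + 9.9 = 95.9%

95.9%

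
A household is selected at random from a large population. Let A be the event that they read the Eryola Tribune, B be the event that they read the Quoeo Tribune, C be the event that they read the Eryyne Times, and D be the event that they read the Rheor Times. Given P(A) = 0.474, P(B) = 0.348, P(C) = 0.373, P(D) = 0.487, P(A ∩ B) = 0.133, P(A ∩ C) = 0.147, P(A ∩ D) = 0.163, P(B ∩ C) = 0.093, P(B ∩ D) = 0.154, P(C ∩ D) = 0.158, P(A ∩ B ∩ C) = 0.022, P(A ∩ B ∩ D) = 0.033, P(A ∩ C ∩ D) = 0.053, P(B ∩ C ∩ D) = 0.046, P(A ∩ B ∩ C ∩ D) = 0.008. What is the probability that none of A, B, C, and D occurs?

0.020

Apply inclusion-exclusion:
P(A ∪ B ∪ C ∪ D) = 0.474 + 0.348 + 0.373 + 0.487 − 0.133 − 0.147 − 0.163 − 0.093 − 0.154 − 0.158 + 0.022 + 0.033 + 0.053 + 0.046 − 0.008 = 0.980
P(none) = 1 − 0.980 = 0.020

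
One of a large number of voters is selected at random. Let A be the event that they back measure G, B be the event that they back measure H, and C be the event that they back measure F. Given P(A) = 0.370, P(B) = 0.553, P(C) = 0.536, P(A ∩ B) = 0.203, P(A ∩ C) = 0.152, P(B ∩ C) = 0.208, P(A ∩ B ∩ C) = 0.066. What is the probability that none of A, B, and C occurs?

0.038

P(A ∪ B ∪ C) = 0.370 + 0.553 + 0.536 − 0.203 − 0.152 − 0.208 + 0.066 = 0.962
P(none) = 1 − 0.962 = 0.038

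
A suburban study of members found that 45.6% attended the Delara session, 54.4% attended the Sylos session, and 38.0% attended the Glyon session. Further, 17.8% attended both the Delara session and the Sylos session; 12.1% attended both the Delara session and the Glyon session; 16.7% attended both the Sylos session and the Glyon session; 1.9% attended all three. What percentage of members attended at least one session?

93.3%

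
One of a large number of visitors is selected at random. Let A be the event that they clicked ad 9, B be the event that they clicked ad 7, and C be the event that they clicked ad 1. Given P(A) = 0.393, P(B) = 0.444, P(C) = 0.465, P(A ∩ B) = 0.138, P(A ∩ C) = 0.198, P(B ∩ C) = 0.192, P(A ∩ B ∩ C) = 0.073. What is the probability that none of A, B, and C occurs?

0.153

Using inclusion–exclusion:
P(A ∪ B ∪ C) = 0.393 + 0.444 + 0.465 − 0.138 − 0.198 − 0.192 + 0.073 = 0.847
P(none) = 1 − 0.847 = 0.153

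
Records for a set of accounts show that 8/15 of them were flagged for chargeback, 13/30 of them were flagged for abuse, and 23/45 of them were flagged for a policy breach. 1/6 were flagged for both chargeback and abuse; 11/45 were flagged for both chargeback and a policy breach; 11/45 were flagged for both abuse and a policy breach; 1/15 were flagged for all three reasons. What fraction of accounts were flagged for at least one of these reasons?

P(union) = 8/15 + 13/30 + 23/45 − 1/6 − 11/45 − 11/45 + 1/15 = 8/9

8/9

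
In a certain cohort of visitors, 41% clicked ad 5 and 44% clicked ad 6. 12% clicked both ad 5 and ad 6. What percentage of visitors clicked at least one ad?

73%

P(union) = 41 + 44 − 12 = 73%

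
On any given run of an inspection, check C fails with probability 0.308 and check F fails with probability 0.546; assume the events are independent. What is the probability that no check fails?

0.314168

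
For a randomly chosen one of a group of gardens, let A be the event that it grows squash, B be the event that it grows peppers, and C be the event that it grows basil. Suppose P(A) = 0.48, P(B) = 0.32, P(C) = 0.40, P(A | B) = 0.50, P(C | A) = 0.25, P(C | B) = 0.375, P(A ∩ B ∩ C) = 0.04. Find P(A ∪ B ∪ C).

0.84

P(A ∩ B) = P(B)·P(A|B) = 0.32 × 0.50 = 0.16
P(A ∩ C) = P(A)·P(C|A) = 0.48 × 0.25 = 0.12
P(B ∩ C) = P(B)·P(C|B) = 0.32 × 0.375 = 0.12
Using inclusion–exclusion:
P(A ∪ B ∪ C) = 0.48 + 0.32 + 0.40 − 0.16 − 0.12 − 0.12 + 0.04 = 0.84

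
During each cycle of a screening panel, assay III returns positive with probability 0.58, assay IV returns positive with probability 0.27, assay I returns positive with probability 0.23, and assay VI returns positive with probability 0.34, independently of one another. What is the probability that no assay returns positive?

0.15581412

Independence gives P(none) = ∏(1 − pᵢ).
P(none) = (1 − 0.58) × (1 − 0.27) × (1 − 0.23) × (1 − 0.34) = 0.42 × 0.73 × 0.77 × 0.66 = 0.15581412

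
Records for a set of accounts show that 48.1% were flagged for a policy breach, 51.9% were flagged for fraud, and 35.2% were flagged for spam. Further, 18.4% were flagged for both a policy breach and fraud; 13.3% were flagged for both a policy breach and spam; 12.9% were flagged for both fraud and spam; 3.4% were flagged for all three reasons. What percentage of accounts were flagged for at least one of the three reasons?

94.0%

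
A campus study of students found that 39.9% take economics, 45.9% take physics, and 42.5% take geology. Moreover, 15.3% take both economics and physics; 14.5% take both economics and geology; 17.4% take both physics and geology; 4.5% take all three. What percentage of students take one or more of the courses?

85.6%

Using inclusion–exclusion:
P(≥1) = 39.9 + 45.9 + 42.5 − 15.3 − 14.5 − 17.4 + 4.5 = 85.6%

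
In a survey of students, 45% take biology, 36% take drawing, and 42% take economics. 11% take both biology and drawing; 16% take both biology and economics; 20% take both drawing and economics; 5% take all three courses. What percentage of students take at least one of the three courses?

By inclusion–exclusion:
P(≥1) = 45 + 36 + 42 − 11 − 16 − 20 + 5 = 81%

81%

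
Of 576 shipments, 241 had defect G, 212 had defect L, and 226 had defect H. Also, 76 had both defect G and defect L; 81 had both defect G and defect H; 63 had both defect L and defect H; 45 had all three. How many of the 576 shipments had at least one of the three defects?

504

|union| = 241 + 212 + 226 − 76 − 81 − 63 + 45 = 504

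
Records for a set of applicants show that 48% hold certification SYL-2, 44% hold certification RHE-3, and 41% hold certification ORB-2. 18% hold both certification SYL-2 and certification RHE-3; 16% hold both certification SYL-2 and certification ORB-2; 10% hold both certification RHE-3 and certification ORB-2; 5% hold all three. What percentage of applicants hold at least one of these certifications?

P(union) = 48 + 44 + 41 − 18 − 16 − 10 + 5 = 94%

94%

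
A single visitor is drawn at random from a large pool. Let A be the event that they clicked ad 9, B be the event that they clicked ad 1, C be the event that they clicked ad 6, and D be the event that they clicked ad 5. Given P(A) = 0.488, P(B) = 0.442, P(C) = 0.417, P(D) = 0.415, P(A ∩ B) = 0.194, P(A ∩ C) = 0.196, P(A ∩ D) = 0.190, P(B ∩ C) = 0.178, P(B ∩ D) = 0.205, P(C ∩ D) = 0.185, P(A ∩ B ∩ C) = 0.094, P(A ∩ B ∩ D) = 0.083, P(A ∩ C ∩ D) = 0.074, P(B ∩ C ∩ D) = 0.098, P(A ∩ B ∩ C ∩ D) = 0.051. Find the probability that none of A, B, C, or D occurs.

0.088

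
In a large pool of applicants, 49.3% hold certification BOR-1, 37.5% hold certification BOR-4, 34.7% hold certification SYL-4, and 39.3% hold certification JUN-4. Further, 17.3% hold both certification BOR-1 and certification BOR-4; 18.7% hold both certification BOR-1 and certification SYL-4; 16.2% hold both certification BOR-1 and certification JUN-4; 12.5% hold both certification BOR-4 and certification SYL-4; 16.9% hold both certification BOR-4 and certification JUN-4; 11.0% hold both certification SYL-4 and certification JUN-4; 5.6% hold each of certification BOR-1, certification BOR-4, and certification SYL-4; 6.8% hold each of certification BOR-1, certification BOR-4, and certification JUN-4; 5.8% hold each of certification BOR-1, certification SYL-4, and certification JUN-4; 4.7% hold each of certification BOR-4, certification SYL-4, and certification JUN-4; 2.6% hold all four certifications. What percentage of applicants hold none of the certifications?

By inclusion-exclusion,
P(union) = 49.3 + 37.5 + 34.7 + 39.3 − 17.3 − 18.7 − 16.2 − 12.5 − 16.9 − 11.0 + 5.6 + 6.8 + 5.8 + 4.7 − 2.6 = 88.5%
P(none) = 100% − 88.5% = 11.5%

11.5%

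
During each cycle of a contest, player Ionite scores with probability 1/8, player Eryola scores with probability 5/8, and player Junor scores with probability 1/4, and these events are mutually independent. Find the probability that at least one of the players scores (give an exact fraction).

193/256

P(none) = (1 − 1/8) × (1 − 5/8) × (1 − 1/4) = 7/8 × 3/8 × 3/4 = 63/256
P(at least one) = 1 − 63/256 = 193/256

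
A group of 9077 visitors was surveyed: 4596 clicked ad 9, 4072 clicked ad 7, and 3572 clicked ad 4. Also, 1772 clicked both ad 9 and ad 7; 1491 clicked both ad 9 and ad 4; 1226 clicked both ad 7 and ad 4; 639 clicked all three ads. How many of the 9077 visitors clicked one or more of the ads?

8390

|union| = 4596 + 4072 + 3572 − 1772 − 1491 − 1226 + 639 = 8390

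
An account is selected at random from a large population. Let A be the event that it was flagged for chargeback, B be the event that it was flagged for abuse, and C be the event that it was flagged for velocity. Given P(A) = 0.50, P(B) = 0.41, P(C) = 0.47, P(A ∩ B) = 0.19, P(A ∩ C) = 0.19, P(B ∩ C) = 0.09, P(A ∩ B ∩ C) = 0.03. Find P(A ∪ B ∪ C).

0.94

By inclusion–exclusion:
P(A ∪ B ∪ C) = 0.50 + 0.41 + 0.47 − 0.19 − 0.19 − 0.09 + 0.03 = 0.94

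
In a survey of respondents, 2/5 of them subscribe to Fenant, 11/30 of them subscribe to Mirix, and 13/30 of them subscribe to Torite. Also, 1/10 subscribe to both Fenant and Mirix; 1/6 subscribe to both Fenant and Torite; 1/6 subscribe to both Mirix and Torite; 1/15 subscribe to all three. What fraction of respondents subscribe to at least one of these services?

P(≥1) = 2/5 + 11/30 + 13/30 − 1/10 − 1/6 − 1/6 + 1/15 = 5/6

5/6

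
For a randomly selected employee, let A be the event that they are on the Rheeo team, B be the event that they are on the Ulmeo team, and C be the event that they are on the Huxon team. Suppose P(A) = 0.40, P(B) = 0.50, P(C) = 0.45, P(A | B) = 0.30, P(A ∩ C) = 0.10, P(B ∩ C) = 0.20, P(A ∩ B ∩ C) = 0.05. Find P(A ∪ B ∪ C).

P(A ∩ B) = P(B)·P(A|B) = 0.50 × 0.30 = 0.15
Using inclusion–exclusion:
P(A ∪ B ∪ C) = 0.40 + 0.50 + 0.45 − 0.15 − 0.10 − 0.20 + 0.05 = 0.95

0.95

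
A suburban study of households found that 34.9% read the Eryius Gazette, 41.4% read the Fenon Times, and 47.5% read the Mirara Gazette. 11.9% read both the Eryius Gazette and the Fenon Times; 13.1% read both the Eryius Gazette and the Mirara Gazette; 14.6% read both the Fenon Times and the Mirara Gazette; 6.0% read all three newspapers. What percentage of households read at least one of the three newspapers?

By inclusion–exclusion:
P(union) = 34.9 + 41.4 + 47.5 − 11.9 − 13.1 − 14.6 + 6.0 = 90.2%

90.2%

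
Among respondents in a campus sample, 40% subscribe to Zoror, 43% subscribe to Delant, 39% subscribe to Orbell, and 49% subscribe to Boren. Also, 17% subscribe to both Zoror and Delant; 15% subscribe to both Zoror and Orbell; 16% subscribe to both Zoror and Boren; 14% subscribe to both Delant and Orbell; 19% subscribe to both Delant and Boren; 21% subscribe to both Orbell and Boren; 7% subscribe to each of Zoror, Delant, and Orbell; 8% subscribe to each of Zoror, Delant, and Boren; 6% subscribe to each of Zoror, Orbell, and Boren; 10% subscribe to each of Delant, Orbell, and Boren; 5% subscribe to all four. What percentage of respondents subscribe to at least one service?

P(at least one) = 40 + 43 + 39 + 49 − 17 − 15 − 16 − 14 − 19 − 21 + 7 + 8 + 6 + 10 − 5 = 95%

95%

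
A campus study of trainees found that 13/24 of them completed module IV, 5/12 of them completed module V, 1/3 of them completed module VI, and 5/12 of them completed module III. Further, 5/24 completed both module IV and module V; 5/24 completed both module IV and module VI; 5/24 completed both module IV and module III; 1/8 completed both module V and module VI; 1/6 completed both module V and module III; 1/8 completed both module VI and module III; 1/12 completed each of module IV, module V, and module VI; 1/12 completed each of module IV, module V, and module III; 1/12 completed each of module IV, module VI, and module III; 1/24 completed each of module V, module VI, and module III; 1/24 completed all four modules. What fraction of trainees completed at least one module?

P(≥1) = 13/24 + 5/12 + 1/3 + 5/12 − 5/24 − 5/24 − 5/24 − 1/8 − 1/6 − 1/8 + 1/12 + 1/12 + 1/12 + 1/24 − 1/24 = 11/12

11/12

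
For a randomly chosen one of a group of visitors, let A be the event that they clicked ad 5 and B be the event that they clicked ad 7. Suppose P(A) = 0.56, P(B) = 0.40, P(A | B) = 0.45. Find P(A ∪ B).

P(A ∩ B) = P(B)·P(A|B) = 0.40 × 0.45 = 0.18
Inclusion–exclusion gives
P(A ∪ B) = 0.56 + 0.40 − 0.18 = 0.78

0.78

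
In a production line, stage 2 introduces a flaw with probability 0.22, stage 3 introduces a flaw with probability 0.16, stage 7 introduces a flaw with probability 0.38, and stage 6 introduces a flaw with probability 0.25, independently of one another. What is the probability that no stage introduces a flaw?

0.304668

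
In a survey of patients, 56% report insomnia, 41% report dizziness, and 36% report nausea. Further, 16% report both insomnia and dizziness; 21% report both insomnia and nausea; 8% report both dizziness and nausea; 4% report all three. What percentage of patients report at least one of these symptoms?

92%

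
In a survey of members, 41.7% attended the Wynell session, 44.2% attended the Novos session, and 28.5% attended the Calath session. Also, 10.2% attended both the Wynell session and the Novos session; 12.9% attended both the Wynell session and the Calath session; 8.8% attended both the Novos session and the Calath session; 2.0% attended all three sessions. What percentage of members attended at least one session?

84.5%

P(union) = 41.7 + 44.2 + 28.5 − 10.2 − 12.9 − 8.8 + 2.0 = 84.5%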